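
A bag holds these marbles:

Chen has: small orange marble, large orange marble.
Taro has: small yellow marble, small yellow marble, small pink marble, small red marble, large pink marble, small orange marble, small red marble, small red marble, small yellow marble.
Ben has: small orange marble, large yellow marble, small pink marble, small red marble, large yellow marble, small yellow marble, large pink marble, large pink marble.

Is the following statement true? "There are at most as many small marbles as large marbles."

small marbles: 13.
large marbles: 6.
The claim requires 13 ≤ 6, which does not hold.

False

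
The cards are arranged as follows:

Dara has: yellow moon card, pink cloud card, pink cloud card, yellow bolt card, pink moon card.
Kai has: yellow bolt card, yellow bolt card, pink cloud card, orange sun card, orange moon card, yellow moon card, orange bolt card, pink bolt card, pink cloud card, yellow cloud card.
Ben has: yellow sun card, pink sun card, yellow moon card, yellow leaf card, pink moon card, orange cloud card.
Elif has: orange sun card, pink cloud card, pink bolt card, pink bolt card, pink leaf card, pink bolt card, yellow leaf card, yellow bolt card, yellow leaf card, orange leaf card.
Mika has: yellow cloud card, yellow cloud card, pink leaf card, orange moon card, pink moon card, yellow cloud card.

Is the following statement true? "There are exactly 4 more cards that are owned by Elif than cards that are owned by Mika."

cards owned by Elif: 10.
cards owned by Mika: 6.
The claim requires 10 − 6 (= 4) to equal 4, which holds.

True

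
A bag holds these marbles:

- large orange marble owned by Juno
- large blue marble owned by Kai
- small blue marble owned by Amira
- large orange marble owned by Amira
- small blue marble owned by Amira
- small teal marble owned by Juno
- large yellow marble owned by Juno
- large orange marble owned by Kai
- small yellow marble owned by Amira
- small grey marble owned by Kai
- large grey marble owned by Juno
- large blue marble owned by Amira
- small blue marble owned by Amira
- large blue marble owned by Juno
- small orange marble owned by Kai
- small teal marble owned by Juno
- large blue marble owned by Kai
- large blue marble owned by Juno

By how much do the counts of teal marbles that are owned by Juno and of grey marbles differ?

0

teal marbles owned by Juno: 2. grey marbles: 2.
|2 − 2| = 2 − 2 = 0.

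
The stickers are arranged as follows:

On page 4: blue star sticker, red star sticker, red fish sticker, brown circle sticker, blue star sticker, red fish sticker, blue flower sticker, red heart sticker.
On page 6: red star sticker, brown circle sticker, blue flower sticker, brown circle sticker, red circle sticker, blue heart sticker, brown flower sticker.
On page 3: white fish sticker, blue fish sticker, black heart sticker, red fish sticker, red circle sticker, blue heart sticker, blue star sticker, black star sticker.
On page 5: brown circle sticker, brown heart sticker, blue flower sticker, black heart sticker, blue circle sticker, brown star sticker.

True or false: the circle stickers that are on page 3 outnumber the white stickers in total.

False

circle stickers on page 3: 1.
white stickers: 1.
The claim requires 1 > 1, which does not hold.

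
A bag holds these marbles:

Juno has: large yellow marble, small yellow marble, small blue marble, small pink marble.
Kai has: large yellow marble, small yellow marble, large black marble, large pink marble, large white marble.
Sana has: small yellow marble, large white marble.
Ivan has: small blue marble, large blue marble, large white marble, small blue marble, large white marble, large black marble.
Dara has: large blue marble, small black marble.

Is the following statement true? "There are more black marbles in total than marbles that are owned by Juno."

There are 3 black marbles.
Count of marbles owned by Juno: 4.
The claim requires 3 > 4, which does not hold.

False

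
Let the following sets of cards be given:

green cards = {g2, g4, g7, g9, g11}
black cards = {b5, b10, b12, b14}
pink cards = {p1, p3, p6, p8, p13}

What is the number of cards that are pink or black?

9

black: 4; pink: 5; together 4 + 5 = 9.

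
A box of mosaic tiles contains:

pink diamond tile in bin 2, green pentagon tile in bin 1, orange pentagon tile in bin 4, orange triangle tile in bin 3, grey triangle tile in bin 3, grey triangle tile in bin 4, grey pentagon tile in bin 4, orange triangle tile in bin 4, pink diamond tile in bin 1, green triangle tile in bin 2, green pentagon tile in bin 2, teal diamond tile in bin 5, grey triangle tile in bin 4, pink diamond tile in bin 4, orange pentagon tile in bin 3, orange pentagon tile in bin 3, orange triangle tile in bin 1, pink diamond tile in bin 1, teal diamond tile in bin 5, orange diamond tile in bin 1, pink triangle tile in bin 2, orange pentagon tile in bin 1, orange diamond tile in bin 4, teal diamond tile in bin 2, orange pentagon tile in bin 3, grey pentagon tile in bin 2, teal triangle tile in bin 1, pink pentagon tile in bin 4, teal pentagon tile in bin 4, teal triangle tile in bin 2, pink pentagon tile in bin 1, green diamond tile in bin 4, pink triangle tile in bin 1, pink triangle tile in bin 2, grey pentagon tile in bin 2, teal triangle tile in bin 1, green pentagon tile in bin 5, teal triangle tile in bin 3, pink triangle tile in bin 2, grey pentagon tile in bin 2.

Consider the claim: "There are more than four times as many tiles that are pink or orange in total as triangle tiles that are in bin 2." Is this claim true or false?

|tiles that are pink or orange| = 20.
|triangle tiles in bin 2| = 5.
The claim requires 20 > 4 × 5 = 20, which does not hold.

False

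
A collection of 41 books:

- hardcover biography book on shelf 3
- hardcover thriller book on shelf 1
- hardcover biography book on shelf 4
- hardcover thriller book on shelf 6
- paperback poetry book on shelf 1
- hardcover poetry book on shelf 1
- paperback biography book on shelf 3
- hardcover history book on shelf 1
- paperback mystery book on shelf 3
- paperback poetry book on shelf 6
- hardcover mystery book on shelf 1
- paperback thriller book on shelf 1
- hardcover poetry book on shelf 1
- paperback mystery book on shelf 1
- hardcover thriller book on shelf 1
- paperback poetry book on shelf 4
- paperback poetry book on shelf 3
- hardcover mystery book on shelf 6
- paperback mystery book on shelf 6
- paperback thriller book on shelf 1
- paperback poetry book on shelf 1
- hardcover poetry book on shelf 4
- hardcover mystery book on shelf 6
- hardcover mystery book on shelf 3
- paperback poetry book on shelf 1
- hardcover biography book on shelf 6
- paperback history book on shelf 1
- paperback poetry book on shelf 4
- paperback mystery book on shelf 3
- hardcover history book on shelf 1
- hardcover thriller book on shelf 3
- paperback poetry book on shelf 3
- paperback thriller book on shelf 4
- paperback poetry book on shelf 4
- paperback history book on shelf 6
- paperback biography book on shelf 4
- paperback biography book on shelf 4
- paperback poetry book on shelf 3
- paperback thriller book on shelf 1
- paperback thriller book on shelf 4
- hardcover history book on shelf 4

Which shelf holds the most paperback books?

shelf 1

Counts by shelf (restricted to paperback books): shelf 1→8, shelf 4→7, shelf 3→6, shelf 6→3.
The maximum is 8, held uniquely by shelf 1.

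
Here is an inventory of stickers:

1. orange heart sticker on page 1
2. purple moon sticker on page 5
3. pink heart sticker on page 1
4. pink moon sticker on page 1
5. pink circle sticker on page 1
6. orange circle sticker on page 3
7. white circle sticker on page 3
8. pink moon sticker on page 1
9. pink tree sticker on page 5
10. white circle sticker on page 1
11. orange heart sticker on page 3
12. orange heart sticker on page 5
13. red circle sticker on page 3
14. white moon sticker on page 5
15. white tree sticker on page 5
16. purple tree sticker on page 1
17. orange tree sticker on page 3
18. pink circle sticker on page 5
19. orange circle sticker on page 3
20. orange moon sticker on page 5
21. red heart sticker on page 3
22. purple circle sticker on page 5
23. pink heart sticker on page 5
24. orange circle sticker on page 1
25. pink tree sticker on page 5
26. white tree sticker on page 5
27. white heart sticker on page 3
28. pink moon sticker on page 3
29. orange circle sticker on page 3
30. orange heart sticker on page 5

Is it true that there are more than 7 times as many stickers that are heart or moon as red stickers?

stickers that are heart or moon: 14.
red stickers: 2.
The claim requires 14 > 7 × 2 = 14, which does not hold.

False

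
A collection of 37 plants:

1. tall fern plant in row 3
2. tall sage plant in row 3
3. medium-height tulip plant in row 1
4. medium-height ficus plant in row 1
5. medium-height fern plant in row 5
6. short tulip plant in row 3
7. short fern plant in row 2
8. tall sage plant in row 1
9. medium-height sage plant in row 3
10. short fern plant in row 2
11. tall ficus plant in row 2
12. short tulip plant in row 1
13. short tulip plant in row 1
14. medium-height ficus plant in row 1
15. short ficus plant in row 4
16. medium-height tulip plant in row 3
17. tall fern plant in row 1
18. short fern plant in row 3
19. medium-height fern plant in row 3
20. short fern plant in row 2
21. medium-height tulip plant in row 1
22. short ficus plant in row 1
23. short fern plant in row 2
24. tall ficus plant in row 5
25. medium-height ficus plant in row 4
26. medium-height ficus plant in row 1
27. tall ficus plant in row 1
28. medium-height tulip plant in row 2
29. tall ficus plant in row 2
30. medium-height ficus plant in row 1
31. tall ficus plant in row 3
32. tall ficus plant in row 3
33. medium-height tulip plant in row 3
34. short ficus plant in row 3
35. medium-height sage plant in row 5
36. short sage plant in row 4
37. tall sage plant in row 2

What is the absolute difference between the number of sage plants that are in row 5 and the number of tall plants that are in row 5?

sage plants in row 5: 1. tall plants in row 5: 1.
|1 − 1| = 1 − 1 = 0.

0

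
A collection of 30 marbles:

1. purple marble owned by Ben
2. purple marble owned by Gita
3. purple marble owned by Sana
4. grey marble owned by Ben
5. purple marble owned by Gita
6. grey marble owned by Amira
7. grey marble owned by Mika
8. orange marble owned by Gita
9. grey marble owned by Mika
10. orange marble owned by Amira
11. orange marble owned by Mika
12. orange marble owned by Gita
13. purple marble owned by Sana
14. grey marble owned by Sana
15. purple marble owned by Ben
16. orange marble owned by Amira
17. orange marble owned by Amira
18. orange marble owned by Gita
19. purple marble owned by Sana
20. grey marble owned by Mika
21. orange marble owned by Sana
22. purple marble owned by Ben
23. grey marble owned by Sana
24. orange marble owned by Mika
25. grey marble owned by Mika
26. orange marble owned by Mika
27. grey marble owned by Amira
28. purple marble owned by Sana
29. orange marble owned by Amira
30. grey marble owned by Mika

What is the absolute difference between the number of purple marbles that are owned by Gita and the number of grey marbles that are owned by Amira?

purple marbles owned by Gita: 2. grey marbles owned by Amira: 2.
|2 − 2| = 2 − 2 = 0.

0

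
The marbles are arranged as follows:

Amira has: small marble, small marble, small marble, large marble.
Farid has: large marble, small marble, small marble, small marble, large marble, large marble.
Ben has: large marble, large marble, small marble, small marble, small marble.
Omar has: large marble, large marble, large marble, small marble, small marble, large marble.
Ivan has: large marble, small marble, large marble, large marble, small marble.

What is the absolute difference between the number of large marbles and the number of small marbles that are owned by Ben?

large marbles: 13. small marbles owned by Ben: 3.
|13 − 3| = 13 − 3 = 10.

10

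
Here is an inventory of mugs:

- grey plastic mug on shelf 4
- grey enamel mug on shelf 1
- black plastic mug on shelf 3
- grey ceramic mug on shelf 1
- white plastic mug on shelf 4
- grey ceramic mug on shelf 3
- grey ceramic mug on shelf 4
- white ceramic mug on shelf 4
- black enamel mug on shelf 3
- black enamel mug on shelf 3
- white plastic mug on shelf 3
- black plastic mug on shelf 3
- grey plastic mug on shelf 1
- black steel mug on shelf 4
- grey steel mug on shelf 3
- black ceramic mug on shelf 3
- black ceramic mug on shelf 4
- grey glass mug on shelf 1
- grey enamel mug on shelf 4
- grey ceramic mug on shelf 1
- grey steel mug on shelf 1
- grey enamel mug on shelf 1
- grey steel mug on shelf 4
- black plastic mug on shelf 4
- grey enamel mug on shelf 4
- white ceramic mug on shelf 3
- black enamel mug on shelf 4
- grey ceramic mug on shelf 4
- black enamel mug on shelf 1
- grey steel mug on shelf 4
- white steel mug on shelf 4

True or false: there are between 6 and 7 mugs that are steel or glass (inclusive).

|mugs that are steel or glass| = 7.
The claim requires 6 ≤ 7 ≤ 7, which holds.

True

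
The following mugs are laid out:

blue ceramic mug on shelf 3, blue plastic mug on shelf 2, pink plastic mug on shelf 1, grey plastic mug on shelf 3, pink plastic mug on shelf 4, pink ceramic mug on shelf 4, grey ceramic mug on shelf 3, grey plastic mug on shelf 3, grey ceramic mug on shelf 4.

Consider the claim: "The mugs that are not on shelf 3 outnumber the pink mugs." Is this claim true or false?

True

There are 5 mugs that are not on shelf 3.
There are 3 pink mugs.
The claim requires 5 > 3, which holds.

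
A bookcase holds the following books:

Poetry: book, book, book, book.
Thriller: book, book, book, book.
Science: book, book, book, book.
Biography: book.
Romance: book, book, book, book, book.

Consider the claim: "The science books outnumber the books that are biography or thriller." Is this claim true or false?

There are 4 science books.
There are 5 books that are biography or thriller.
The claim requires 4 > 5, which does not hold.

False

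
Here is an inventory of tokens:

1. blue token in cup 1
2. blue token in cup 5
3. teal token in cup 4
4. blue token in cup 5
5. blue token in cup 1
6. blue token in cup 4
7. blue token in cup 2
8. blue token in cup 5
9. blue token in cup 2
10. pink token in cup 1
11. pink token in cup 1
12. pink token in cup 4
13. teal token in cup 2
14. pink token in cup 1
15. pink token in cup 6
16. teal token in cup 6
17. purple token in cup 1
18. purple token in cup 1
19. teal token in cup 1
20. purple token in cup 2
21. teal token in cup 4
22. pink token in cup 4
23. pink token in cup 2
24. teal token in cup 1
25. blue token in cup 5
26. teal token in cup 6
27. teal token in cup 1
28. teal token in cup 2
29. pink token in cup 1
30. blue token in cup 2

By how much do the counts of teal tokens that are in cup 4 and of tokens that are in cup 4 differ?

teal tokens in cup 4: 2. tokens in cup 4: 5.
|2 − 5| = 5 − 2 = 3.

3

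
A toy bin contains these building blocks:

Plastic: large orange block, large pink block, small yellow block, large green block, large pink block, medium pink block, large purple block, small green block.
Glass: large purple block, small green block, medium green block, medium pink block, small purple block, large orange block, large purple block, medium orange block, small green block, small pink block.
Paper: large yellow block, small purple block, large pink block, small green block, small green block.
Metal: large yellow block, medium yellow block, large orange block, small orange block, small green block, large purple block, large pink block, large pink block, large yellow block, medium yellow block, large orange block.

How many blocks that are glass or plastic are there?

glass: 10; plastic: 8; together 10 + 8 = 18.

18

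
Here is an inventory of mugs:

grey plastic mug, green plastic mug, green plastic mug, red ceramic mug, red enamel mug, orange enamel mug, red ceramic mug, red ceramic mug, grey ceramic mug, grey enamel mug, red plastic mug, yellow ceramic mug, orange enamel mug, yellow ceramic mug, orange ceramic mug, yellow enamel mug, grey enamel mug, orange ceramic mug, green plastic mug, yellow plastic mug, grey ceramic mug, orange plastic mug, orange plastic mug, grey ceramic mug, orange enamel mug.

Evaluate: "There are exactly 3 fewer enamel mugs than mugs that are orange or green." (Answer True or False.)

|enamel mugs| = 7.
|mugs that are orange or green| = 10.
The claim requires 10 − 7 (= 3) to equal 3, which holds.

True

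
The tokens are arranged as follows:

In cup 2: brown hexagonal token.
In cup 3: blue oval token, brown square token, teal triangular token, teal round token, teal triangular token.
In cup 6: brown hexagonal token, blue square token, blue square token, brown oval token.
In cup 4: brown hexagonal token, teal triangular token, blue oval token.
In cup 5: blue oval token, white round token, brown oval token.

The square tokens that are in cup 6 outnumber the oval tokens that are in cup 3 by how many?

1

square tokens in cup 6: 2.
oval tokens in cup 3: 1.
2 − 1 = 1.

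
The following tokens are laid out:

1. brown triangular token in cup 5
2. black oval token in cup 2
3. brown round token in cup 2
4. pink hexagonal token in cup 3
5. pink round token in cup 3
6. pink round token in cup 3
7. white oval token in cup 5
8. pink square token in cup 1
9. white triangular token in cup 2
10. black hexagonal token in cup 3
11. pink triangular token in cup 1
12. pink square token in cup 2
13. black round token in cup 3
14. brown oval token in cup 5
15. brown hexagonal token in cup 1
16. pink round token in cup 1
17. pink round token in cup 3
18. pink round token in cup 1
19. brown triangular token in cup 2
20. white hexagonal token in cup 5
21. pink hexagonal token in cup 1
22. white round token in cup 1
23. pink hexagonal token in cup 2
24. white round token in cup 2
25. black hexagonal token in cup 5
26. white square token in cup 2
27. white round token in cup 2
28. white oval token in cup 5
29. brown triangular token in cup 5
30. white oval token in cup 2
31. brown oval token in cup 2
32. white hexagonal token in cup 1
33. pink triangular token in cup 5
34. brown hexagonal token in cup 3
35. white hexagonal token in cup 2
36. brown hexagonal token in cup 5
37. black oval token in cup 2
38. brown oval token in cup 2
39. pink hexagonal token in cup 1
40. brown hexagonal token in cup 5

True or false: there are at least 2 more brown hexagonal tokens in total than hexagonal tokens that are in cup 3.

False

There are 4 brown hexagonal tokens.
There are 3 hexagonal tokens in cup 3.
The claim requires 4 − 3 = 1 ≥ 2, which does not hold.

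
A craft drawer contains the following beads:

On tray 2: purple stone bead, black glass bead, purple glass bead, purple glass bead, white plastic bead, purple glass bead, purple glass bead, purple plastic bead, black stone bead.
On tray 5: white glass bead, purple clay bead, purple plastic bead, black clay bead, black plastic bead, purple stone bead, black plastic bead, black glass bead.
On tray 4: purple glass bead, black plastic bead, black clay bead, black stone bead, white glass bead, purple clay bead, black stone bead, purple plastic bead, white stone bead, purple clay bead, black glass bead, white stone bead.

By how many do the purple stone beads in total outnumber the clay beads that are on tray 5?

purple stone beads: 2.
clay beads on tray 5: 2.
2 − 2 = 0.

0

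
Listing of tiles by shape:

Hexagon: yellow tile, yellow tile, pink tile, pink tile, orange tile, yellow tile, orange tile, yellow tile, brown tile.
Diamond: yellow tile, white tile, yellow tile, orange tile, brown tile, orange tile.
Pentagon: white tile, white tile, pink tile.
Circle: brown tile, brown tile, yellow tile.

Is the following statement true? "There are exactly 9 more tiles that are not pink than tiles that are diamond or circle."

True

tiles that are not pink: 18.
tiles that are diamond or circle: 9.
The claim requires 18 − 9 (= 9) to equal 9, which holds.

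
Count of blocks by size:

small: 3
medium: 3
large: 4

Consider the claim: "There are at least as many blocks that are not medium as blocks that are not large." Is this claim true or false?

There are 7 blocks that are not medium.
There are 6 blocks that are not large.
The claim requires 7 ≥ 6, which holds.

True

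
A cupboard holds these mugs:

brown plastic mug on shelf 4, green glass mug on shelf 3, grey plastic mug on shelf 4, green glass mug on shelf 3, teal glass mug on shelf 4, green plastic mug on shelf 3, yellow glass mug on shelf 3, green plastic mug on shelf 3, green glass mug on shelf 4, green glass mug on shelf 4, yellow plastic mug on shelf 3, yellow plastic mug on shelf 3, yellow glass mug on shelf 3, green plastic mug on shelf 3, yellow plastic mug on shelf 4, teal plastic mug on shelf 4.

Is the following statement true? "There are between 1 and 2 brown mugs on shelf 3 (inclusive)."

|brown mugs on shelf 3| = 0.
The claim requires 1 ≤ 0 ≤ 2, which does not hold.

False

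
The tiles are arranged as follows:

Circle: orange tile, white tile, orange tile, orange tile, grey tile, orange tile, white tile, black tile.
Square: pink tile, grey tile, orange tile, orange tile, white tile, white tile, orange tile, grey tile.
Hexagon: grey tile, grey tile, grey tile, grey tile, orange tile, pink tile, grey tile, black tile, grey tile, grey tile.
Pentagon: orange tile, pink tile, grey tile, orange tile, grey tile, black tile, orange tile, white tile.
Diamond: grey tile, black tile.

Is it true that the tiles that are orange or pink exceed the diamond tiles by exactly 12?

There are 14 tiles that are orange or pink.
There are 2 diamond tiles.
The claim requires 14 − 2 (= 12) to equal 12, which holds.

True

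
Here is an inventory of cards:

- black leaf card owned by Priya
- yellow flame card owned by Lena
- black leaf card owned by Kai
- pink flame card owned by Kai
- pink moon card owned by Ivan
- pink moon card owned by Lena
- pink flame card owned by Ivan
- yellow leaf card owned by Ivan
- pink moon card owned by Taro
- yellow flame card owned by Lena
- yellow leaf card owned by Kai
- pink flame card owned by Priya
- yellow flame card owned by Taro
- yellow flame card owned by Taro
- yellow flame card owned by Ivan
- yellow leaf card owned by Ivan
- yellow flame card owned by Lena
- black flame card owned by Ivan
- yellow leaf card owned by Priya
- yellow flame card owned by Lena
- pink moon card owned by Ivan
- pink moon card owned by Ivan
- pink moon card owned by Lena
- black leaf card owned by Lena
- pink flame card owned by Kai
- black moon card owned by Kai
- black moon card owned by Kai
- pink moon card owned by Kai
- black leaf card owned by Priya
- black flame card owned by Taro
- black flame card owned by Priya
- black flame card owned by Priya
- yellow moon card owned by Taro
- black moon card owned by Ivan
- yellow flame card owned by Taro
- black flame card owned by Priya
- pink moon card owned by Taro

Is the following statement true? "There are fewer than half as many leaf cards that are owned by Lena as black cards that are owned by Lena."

leaf cards owned by Lena: 1.
black cards owned by Lena: 1.
The claim requires 2 × 1 = 2 < 1, which does not hold.

False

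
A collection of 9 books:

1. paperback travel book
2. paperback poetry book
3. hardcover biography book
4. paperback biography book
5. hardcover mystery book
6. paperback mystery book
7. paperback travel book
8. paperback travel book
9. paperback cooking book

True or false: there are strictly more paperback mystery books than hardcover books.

|paperback mystery books| = 1.
|hardcover books| = 2.
The claim requires 1 > 2, which does not hold.

False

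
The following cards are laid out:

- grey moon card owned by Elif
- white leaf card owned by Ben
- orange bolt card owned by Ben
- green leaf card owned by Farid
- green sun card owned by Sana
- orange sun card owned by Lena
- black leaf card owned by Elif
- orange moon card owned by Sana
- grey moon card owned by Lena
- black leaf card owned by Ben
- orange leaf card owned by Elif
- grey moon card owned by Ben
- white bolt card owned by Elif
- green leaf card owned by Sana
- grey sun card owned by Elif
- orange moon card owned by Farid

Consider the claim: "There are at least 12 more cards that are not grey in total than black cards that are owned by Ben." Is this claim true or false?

There are 12 cards that are not grey.
Count of black cards owned by Ben: 1.
The claim requires 12 − 1 = 11 ≥ 12, which does not hold.

False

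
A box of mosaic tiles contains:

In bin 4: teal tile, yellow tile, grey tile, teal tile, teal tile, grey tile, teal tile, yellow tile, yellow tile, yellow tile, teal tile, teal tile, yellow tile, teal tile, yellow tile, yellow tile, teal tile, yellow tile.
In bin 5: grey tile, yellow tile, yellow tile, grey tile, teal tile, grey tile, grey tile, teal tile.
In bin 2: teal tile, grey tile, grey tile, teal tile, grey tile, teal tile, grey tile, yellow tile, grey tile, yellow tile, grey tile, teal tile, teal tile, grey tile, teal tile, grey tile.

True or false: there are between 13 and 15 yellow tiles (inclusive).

False

|yellow tiles| = 12.
The claim requires 13 ≤ 12 ≤ 15, which does not hold.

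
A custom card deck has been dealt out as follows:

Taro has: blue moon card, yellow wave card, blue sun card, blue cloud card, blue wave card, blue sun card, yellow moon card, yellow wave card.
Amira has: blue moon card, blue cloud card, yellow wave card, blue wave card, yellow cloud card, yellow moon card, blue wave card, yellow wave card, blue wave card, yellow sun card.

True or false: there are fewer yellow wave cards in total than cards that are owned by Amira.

There are 4 yellow wave cards.
Count of cards owned by Amira: 10.
The claim requires 4 < 10, which holds.

True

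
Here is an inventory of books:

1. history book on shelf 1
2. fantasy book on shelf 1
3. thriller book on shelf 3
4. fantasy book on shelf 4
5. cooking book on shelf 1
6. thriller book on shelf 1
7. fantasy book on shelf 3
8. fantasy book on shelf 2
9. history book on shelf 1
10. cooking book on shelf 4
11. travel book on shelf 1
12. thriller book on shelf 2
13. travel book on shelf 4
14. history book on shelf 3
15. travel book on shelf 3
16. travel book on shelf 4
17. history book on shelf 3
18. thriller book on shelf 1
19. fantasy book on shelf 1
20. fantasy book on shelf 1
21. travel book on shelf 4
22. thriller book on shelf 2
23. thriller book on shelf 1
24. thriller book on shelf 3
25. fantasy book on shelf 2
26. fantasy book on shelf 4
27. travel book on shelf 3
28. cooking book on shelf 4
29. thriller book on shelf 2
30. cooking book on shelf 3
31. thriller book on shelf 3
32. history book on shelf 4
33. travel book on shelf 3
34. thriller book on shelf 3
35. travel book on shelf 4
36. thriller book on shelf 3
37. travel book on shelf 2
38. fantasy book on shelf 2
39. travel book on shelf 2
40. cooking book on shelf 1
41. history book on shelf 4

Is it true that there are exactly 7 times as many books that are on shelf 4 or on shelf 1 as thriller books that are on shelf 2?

There are 21 books on shelf 4 or on shelf 1.
There are 3 thriller books on shelf 2.
The claim requires 21 = 7 × 3 = 21, which holds.

True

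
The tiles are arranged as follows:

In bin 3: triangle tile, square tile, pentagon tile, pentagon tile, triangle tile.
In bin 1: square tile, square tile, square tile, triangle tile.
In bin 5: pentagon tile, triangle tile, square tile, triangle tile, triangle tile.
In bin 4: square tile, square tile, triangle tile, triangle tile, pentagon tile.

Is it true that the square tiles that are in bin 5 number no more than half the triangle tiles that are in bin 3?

There is 1 square tile in bin 5.
There are 2 triangle tiles in bin 3.
The claim requires 2 × 1 = 2 ≤ 2, which holds.

True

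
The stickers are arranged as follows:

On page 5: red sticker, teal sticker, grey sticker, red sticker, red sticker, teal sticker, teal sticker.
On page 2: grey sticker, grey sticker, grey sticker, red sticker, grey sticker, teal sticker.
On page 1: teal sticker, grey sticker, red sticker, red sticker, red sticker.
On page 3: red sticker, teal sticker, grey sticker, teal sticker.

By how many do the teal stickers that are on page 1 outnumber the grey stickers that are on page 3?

0

teal stickers on page 1: 1.
grey stickers on page 3: 1.
1 − 1 = 0.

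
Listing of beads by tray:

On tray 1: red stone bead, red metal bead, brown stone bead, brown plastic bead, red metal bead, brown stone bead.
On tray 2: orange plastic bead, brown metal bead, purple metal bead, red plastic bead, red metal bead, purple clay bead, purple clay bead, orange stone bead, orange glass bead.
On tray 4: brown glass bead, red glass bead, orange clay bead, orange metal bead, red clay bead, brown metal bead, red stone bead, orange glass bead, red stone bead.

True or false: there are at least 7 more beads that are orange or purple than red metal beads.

False

|beads that are orange or purple| = 9.
|red metal beads| = 3.
The claim requires 9 − 3 = 6 ≥ 7, which does not hold.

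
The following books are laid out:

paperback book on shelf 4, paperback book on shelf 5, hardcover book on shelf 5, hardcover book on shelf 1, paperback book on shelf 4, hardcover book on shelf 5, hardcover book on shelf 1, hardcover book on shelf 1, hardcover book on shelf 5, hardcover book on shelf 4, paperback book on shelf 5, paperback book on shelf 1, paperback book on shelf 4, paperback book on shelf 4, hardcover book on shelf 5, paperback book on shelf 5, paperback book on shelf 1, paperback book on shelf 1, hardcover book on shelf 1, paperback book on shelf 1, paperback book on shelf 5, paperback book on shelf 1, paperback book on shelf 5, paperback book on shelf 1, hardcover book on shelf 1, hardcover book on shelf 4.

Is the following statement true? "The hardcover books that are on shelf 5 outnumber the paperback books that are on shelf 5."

False

There are 4 hardcover books on shelf 5.
There are 5 paperback books on shelf 5.
The claim requires 4 > 5, which does not hold.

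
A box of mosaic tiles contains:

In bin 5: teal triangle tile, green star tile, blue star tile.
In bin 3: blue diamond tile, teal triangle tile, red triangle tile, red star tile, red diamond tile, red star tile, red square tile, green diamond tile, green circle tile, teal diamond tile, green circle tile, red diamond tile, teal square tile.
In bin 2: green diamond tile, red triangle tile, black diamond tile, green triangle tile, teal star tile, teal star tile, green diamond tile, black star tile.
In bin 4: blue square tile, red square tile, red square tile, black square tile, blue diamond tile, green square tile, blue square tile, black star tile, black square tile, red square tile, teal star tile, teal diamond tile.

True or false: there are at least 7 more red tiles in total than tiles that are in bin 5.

|red tiles| = 10.
|tiles in bin 5| = 3.
The claim requires 10 − 3 = 7 ≥ 7, which holds.

True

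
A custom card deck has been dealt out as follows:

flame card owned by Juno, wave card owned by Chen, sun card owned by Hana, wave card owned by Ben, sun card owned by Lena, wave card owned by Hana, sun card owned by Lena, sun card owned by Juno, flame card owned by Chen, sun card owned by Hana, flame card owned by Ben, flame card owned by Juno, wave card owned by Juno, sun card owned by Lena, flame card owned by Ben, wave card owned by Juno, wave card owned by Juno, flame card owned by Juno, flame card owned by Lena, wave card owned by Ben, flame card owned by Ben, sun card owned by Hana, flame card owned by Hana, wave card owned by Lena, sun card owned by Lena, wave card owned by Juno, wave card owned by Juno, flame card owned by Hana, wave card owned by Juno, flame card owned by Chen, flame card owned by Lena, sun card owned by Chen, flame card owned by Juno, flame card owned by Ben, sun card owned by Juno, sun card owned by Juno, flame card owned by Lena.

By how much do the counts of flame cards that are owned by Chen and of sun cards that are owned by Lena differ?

flame cards owned by Chen: 2. sun cards owned by Lena: 4.
|2 − 4| = 4 − 2 = 2.

2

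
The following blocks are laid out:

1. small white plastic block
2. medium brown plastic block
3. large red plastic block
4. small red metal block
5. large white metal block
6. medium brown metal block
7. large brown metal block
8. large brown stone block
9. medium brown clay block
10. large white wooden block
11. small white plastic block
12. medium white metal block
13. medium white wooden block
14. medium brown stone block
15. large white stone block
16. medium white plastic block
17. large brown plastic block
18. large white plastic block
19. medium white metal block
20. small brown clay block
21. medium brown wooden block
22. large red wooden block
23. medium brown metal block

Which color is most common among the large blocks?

white

Counts by color (restricted to large blocks): white 4, brown 3, red 2.
The maximum is 4, held uniquely by white.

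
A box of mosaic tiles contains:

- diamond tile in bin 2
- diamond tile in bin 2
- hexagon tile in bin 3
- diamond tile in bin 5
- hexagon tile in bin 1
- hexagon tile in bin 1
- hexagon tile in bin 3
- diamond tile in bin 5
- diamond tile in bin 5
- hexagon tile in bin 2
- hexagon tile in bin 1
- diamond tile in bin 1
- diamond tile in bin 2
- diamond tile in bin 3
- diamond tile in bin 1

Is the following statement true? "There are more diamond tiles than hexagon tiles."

True

diamond tiles: 9.
hexagon tiles: 6.
The claim requires 9 > 6, which holds.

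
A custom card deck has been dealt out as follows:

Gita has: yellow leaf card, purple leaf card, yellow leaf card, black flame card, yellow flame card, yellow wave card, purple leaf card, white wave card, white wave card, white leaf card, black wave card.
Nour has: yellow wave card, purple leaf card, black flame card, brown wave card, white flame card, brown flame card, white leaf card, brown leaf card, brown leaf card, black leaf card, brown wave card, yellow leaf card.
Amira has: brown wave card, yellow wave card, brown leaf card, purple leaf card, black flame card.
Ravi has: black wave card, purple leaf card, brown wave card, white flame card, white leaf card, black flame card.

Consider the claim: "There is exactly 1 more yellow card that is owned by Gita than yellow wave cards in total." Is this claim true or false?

True

yellow cards owned by Gita: 4.
yellow wave cards: 3.
The claim requires 4 − 3 (= 1) to equal 1, which holds.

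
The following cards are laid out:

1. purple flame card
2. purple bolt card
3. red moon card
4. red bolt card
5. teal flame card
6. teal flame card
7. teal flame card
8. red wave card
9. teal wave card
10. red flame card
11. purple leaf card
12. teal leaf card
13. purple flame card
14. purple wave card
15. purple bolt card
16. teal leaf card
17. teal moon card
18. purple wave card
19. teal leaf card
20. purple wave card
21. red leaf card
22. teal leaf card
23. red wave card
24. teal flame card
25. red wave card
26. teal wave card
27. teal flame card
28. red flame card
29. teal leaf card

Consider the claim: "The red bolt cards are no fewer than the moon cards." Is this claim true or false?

There is 1 red bolt card.
There are 2 moon cards.
The claim requires 1 ≥ 2, which does not hold.

False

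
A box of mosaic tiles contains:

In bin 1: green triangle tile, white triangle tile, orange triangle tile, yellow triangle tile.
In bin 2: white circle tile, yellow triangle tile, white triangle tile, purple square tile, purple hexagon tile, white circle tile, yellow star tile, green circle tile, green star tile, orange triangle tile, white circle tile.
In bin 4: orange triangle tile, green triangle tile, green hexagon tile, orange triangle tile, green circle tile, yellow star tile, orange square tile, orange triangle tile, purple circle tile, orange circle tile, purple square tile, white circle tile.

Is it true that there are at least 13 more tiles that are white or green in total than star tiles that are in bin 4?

tiles that are white or green: 12.
star tiles in bin 4: 1.
The claim requires 12 − 1 = 11 ≥ 13, which does not hold.

False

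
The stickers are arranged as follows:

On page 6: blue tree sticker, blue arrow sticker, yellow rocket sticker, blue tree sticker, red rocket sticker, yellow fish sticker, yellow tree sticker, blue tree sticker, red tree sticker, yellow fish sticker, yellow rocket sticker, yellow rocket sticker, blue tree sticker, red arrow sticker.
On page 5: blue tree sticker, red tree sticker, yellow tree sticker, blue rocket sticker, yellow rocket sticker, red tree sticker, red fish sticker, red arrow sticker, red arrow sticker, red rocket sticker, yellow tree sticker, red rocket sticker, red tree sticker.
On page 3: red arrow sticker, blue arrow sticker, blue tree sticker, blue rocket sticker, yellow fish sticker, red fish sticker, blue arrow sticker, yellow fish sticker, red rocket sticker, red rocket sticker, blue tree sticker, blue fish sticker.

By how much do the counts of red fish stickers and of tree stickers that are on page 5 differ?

red fish stickers: 2. tree stickers on page 5: 6.
|2 − 6| = 6 − 2 = 4.

4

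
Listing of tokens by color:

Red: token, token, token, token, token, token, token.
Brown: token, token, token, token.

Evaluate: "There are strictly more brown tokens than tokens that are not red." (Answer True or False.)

False

|brown tokens| = 4.
|tokens that are not red| = 4.
The claim requires 4 > 4, which does not hold.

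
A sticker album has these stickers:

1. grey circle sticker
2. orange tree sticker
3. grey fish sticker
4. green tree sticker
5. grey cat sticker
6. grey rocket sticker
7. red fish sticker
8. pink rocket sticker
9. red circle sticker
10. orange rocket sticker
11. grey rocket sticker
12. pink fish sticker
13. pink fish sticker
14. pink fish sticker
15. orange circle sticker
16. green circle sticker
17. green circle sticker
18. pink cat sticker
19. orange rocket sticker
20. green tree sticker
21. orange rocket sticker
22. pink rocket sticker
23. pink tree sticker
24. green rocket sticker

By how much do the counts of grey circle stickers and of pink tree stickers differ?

grey circle stickers: 1. pink tree stickers: 1.
|1 − 1| = 1 − 1 = 0.

0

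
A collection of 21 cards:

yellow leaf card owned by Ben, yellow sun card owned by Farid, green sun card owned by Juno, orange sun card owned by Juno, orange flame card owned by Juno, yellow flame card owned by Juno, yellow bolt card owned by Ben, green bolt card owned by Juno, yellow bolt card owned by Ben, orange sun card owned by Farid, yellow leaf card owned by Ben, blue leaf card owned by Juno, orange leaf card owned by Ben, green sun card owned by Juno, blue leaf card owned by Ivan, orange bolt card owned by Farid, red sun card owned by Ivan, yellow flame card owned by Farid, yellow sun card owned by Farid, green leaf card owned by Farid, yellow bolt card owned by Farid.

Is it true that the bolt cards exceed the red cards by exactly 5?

bolt cards: 5.
red cards: 1.
The claim requires 5 − 1 (= 4) to equal 5, which does not hold.

False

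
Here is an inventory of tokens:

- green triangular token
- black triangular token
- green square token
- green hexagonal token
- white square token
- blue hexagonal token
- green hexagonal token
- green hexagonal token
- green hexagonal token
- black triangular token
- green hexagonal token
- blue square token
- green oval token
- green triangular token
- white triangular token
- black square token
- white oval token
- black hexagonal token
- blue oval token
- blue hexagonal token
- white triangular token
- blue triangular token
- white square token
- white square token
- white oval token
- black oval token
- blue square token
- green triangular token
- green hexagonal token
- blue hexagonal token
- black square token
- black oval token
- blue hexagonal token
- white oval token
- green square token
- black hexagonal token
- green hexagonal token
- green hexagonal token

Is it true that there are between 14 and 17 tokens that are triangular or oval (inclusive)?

|tokens that are triangular or oval| = 15.
The claim requires 14 ≤ 15 ≤ 17, which holds.

True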